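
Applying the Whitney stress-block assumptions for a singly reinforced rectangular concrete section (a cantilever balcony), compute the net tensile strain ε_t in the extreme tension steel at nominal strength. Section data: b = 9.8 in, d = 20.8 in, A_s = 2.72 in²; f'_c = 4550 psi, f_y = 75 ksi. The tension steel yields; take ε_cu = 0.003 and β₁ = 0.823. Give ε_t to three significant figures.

ε_t ≈ 0.00654

a = A_s f_y/(0.85 f'_c b) = 5.382 in.
β₁ = 0.823, so c = a/β₁ = 5.382/0.823 = 6.539 in.
From the linear strain diagram with ε_cu = 0.003: ε_t = 0.003 (d − c)/c = 0.003 × (20.8 − 6.539)/6.539 = 0.00654.
Since ε_t ≥ 0.005, the section is tension-controlled.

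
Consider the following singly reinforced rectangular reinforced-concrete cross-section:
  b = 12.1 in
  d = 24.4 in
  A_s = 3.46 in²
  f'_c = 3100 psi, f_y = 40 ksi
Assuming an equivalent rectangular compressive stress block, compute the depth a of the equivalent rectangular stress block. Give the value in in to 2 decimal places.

T = A_s f_y = 3.46 × 40 = 138.4 kips.
a = T/(0.85 f'_c b) = 138.4/(0.85 × 3.1 × 12.1) = 4.34 in.

a ≈ 4.34 in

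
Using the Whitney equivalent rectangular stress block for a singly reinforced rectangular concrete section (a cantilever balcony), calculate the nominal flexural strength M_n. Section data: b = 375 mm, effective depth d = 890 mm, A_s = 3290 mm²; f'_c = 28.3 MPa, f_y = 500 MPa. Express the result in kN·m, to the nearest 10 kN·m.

T = A_s f_y = 3290 × 500 = 1645000 N = 1645 kN.
From C = T: a = T/(0.85 f'_c b) = 1645000/(0.85 × 28.3 × 375) = 182.36 mm.
M_n = T(d − a/2) = 1645 kN × (890 − 91.18) mm = 1314.06 kN·m.

M_n ≈ 1310 kN·m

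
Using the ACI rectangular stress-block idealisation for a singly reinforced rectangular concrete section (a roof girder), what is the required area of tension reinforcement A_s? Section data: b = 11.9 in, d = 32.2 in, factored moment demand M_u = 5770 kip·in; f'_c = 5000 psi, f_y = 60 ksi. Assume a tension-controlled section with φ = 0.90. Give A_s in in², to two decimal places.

A_s ≈ 3.55 in²

M_n = M_u/φ = 5770/0.90 = 6411.11 kip·in.
From M_n = 0.85 f'_c a b (d − a/2):
a = d − √(d² − 2M_n/(0.85 f'_c b)) = 32.2 − √(32.2² − 2 × 6411.11/(0.85 × 5 × 11.9)) = 4.212 in.
A_s = 0.85 f'_c a b / f_y = 0.85 × 5 × 4.212 × 11.9 / 60 = 3.550 in².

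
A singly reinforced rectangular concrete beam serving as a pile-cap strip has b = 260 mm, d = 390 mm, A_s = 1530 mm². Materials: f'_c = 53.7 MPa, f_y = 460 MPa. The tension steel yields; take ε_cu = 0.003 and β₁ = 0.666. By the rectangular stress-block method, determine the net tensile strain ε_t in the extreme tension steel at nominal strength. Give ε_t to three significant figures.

a = A_s f_y/(0.85 f'_c b) = 59.30 mm.
β₁ = 0.666, so c = a/β₁ = 59.30/0.666 = 89.04 mm.
From the linear strain diagram with ε_cu = 0.003: ε_t = 0.003 (d − c)/c = 0.003 × (390 − 89.04)/89.04 = 0.0101.
Since ε_t ≥ 0.005, the section is tension-controlled.

ε_t ≈ 0.0101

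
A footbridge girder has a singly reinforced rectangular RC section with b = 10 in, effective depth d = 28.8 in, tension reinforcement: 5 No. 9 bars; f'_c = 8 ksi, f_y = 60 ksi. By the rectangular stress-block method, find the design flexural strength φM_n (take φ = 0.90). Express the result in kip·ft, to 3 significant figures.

A_s = 5 × 1 = 5 in².
T = A_s f_y = 5 × 60 = 300 kips.
a = T/(0.85 f'_c b) = 300/(0.85 × 8 × 10) = 4.412 in.
M_n = T(d − a/2) = 300 × (28.8 − 2.206) = 7978.2 kip·in = 7978.2/12 = 664.85 kip·ft.
φM_n = 0.90 × 664.85 = 598.37 kip·ft.

φM_n ≈ 598 kip·ft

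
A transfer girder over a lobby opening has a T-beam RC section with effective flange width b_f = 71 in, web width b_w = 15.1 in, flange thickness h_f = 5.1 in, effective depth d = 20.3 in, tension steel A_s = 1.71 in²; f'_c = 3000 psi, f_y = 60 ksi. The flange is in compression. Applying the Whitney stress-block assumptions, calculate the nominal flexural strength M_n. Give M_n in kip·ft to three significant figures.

M_n ≈ 171 kip·ft

Tension: T = A_s f_y = 1.71 × 60 = 102.6 kips.
Try a within the flange: a = T/(0.85 f'_c b_f) = 102.6/(0.85 × 3 × 71) = 0.567 in.
Since a = 0.567 ≤ h_f = 5.1 in, the stress block lies entirely in the flange; analyse as a rectangular beam of width b_f.
M_n = T(d − a/2) = 102.6 × (20.3 − 0.2835) = 2053.7 kip·in.
M_n = 2053.7/12 = 171.14 kip·ft.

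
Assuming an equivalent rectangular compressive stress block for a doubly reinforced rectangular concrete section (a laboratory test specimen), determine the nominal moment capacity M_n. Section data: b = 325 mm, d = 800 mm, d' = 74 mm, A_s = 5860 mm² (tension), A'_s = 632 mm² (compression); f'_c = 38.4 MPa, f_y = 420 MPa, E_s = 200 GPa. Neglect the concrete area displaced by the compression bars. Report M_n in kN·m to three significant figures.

Assume both tension and compression steel yield.
Net tension couple steel: A_s − A'_s = 5228 mm².
a = (A_s − A'_s) f_y / (0.85 f'_c b) = 2195760/(0.85 × 38.4 × 325) = 206.99 mm.
c = a/β₁ = 206.99/0.776 = 266.74 mm; ε'_s = 0.003(c − d')/c = 0.0022 ≥ f_y/E_s = 0.0021, so compression steel does yield.
M_n = (A_s − A'_s) f_y (d − a/2) + A'_s f_y (d − d') = [2195760 × (800 − 103.495) + 265440 × (800 − 74)] × 10⁻⁶ = 1529.36 + 192.71 = 1722.07 kN·m.

M_n ≈ 1720 kN·m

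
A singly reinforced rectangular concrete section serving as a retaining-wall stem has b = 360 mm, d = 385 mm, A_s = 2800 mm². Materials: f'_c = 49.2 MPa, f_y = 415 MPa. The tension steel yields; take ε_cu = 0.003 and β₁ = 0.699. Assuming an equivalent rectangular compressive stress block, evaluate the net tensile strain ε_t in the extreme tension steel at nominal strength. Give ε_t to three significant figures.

ε_t ≈ 0.00746

a = A_s f_y/(0.85 f'_c b) = 77.18 mm.
β₁ = 0.699, so c = a/β₁ = 77.18/0.699 = 110.41 mm.
From the linear strain diagram with ε_cu = 0.003: ε_t = 0.003 (d − c)/c = 0.003 × (385 − 110.41)/110.41 = 0.00746.
Since ε_t ≥ 0.005, the section is tension-controlled.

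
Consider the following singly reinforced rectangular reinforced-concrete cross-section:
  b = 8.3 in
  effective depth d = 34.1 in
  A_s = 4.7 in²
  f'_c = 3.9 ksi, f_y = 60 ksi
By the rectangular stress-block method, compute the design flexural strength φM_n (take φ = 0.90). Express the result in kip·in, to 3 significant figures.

φM_n ≈ 7350 kip·in

T = A_s f_y = 4.7 × 60 = 282 kips.
a = T/(0.85 f'_c b) = 282/(0.85 × 3.9 × 8.3) = 10.249 in.
M_n = T(d − a/2) = 282 × (34.1 − 5.1245) = 8171.1 kip·in.
φM_n = 0.90 × 8171.1 = 7354.0 kip·in.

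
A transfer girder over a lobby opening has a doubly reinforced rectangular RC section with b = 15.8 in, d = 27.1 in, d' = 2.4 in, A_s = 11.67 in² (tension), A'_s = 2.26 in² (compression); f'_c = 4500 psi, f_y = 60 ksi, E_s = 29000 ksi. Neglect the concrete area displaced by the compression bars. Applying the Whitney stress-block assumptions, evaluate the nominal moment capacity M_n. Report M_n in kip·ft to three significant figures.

M_n ≈ 1330 kip·ft

Assume both steels yield.
a = (A_s − A'_s) f_y/(0.85 f'_c b) = (11.67 − 2.26) × 60/(0.85 × 4.5 × 15.8) = 9.342 in.
c = a/β₁ = 9.342/0.825 = 11.324 in; ε'_s = 0.003(c − d')/c = 0.0024 ≥ ε_y = 0.0021, so the compression steel yields.
M_n = (A_s − A'_s) f_y (d − a/2) + A'_s f_y (d − d') = 564.6 × (27.1 − 4.671) + 135.6 × (27.1 − 2.4) = 12663.4 + 3349.3 = 16012.7 kip·in = 16012.7/12 = 1334.39 kip·ft.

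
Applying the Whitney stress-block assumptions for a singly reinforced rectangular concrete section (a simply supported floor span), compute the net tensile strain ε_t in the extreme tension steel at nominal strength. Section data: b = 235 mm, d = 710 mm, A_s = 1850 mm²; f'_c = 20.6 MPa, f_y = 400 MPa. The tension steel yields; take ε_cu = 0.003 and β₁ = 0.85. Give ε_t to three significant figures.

a = A_s f_y/(0.85 f'_c b) = 179.84 mm.
β₁ = 0.85, so c = a/β₁ = 179.84/0.85 = 211.58 mm.
From the linear strain diagram with ε_cu = 0.003: ε_t = 0.003 (d − c)/c = 0.003 × (710 − 211.58)/211.58 = 0.00707.
Since ε_t ≥ 0.005, the section is tension-controlled.

ε_t ≈ 0.00707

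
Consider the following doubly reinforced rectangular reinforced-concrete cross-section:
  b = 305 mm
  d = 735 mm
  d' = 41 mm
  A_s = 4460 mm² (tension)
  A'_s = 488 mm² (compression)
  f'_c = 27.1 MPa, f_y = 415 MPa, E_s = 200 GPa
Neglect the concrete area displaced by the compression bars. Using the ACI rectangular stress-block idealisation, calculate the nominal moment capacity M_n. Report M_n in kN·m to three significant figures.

Assume both tension and compression steel yield.
Net tension couple steel: A_s − A'_s = 3972 mm².
a = (A_s − A'_s) f_y / (0.85 f'_c b) = 1648380/(0.85 × 27.1 × 305) = 234.62 mm.
c = a/β₁ = 234.62/0.85 = 276.02 mm; ε'_s = 0.003(c − d')/c = 0.0026 ≥ f_y/E_s = 0.0021, so compression steel does yield.
M_n = (A_s − A'_s) f_y (d − a/2) + A'_s f_y (d − d') = [1648380 × (735 − 117.31) + 202520 × (735 − 41)] × 10⁻⁶ = 1018.19 + 140.55 = 1158.74 kN·m.

M_n ≈ 1160 kN·m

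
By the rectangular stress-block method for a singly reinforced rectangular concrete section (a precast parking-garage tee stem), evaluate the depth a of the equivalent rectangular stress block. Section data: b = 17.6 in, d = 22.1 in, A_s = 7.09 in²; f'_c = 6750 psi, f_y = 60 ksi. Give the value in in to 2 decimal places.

T = A_s f_y = 7.09 × 60 = 425.4 kips.
a = T/(0.85 f'_c b) = 425.4/(0.85 × 6.75 × 17.6) = 4.21 in.

a ≈ 4.21 in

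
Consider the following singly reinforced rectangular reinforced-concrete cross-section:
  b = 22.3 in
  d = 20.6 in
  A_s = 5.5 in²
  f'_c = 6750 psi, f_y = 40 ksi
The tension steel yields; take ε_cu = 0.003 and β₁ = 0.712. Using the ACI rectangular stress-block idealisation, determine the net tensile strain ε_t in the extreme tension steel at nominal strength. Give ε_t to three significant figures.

ε_t ≈ 0.0226

a = A_s f_y/(0.85 f'_c b) = 1.719 in.
β₁ = 0.712, so c = a/β₁ = 1.719/0.712 = 2.414 in.
From the linear strain diagram with ε_cu = 0.003: ε_t = 0.003 (d − c)/c = 0.003 × (20.6 − 2.414)/2.414 = 0.0226.
Since ε_t ≥ 0.005, the section is tension-controlled.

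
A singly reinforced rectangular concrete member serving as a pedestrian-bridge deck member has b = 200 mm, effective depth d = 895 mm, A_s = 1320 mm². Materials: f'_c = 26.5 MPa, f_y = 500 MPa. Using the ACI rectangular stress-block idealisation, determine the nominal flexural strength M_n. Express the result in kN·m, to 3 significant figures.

T = A_s f_y = 1320 × 500 = 660000 N = 660 kN.
From C = T: a = T/(0.85 f'_c b) = 660000/(0.85 × 26.5 × 200) = 146.50 mm.
M_n = T(d − a/2) = 660 kN × (895 − 73.25) mm = 542.36 kN·m.

M_n ≈ 542 kN·m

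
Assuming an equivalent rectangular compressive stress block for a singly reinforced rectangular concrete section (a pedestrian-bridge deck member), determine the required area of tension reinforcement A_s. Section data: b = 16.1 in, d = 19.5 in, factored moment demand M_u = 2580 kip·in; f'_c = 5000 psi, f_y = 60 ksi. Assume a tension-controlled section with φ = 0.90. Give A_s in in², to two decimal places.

A_s ≈ 2.60 in²

M_n = M_u/φ = 2580/0.90 = 2866.67 kip·in.
From M_n = 0.85 f'_c a b (d − a/2):
a = d − √(d² − 2M_n/(0.85 f'_c b)) = 19.5 − √(19.5² − 2 × 2866.67/(0.85 × 5 × 16.1)) = 2.282 in.
A_s = 0.85 f'_c a b / f_y = 0.85 × 5 × 2.282 × 16.1 / 60 = 2.602 in².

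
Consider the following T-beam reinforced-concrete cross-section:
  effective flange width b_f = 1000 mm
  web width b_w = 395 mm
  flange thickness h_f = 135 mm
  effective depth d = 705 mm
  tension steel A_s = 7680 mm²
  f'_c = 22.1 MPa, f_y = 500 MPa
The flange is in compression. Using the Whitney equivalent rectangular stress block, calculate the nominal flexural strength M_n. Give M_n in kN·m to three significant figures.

M_n ≈ 2250 kN·m

Tension: T = A_s f_y = 7680 × 500 = 3840000 N.
Try a within the flange: a = T/(0.85 f'_c b_f) = 3840000/(0.85 × 22.1 × 1000) = 204.42 mm.
a = 204.42 > h_f = 135 mm: the block extends into the web. Split into flange-overhang and web parts.
C_f = 0.85 f'_c (b_f − b_w) h_f = 0.85 × 22.1 × (1000 − 395) × 135 = 1534265 N.
Remaining web compression depth: a_w = (T − C_f)/(0.85 f'_c b_w) = (3840000 − 1534265)/(0.85 × 22.1 × 395) = 310.74 mm.
M_n = C_f(d − h_f/2) + (T − C_f)(d − a_w/2) = 1534265 × (705 − 67.5) + 2305735 × (705 − 155.37) = 978.09 + 1267.30 = 2245.39 × 10⁶ N·mm.
M_n = 2245.39 kN·m.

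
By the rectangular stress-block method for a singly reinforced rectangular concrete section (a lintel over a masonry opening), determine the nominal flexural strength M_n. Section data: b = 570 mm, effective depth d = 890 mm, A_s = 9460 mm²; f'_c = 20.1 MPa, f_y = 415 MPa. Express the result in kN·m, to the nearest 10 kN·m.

T = A_s f_y = 9460 × 415 = 3925900 N = 3925.9 kN.
From C = T: a = T/(0.85 f'_c b) = 3925900/(0.85 × 20.1 × 570) = 403.13 mm.
M_n = T(d − a/2) = 3925.9 kN × (890 − 201.565) mm = 2702.73 kN·m.

M_n ≈ 2700 kN·m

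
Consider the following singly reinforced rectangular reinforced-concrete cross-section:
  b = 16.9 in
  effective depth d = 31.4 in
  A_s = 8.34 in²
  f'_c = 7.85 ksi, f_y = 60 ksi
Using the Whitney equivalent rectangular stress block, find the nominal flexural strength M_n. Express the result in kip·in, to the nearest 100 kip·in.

T = A_s f_y = 8.34 × 60 = 500.4 kips.
a = T/(0.85 f'_c b) = 500.4/(0.85 × 7.85 × 16.9) = 4.438 in.
M_n = T(d − a/2) = 500.4 × (31.4 − 2.219) = 14602.2 kip·in.

M_n ≈ 14600 kip·in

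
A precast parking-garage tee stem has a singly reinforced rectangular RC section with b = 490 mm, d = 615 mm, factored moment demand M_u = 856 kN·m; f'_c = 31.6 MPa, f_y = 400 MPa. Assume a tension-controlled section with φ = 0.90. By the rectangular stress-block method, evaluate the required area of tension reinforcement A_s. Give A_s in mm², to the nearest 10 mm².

A_s ≈ 4330 mm²

M_n = M_u/φ = 856/0.90 = 951.111 kN·m.
With M_n = 0.85 f'_c a b (d − a/2), solve the quadratic for a:
a = d − √(d² − 2M_n/(0.85 f'_c b)) = 615 − √(615² − 2 × 951.111×10⁶/(0.85 × 31.6 × 490)) = 131.58 mm.
A_s = 0.85 f'_c a b / f_y = 0.85 × 31.6 × 131.58 × 490 / 400 = 4329.4 mm².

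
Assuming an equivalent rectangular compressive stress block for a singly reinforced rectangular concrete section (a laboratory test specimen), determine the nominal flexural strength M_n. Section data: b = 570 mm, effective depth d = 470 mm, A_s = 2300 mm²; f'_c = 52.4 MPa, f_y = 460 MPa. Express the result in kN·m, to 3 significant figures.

T = A_s f_y = 2300 × 460 = 1058000 N = 1058 kN.
From C = T: a = T/(0.85 f'_c b) = 1058000/(0.85 × 52.4 × 570) = 41.67 mm.
M_n = T(d − a/2) = 1058 kN × (470 − 20.835) mm = 475.22 kN·m.

M_n ≈ 475 kN·m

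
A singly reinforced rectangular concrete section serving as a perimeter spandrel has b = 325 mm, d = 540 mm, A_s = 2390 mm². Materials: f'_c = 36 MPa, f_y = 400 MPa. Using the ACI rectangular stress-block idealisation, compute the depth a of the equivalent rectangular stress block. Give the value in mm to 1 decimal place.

T = A_s f_y = 2390 × 400 = 956000 N = 956 kN.
Setting C = 0.85 f'_c a b equal to T: a = 956000/(0.85 × 36 × 325) = 96.1 mm.

a ≈ 96.1 mm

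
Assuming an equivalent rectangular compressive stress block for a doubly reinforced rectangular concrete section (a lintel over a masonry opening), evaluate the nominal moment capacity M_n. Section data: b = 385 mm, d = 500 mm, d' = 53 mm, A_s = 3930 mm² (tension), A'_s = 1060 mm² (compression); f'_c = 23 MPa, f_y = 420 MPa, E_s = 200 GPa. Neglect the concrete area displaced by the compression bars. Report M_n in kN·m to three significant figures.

M_n ≈ 705 kN·m

Assume both tension and compression steel yield.
Net tension couple steel: A_s − A'_s = 2870 mm².
a = (A_s − A'_s) f_y / (0.85 f'_c b) = 1205400/(0.85 × 23 × 385) = 160.15 mm.
c = a/β₁ = 160.15/0.85 = 188.41 mm; ε'_s = 0.003(c − d')/c = 0.0022 ≥ f_y/E_s = 0.0021, so compression steel does yield.
M_n = (A_s − A'_s) f_y (d − a/2) + A'_s f_y (d − d') = [1205400 × (500 − 80.075) + 445200 × (500 − 53)] × 10⁻⁶ = 506.18 + 199.00 = 705.18 kN·m.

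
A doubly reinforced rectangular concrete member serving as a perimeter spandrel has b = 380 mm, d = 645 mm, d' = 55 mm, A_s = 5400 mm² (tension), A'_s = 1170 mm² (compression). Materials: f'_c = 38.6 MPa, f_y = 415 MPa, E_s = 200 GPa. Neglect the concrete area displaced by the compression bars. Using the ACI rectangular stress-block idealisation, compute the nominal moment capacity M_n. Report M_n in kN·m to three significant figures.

M_n ≈ 1300 kN·m

Assume both tension and compression steel yield.
Net tension couple steel: A_s − A'_s = 4230 mm².
a = (A_s − A'_s) f_y / (0.85 f'_c b) = 1755450/(0.85 × 38.6 × 380) = 140.80 mm.
c = a/β₁ = 140.80/0.774 = 181.91 mm; ε'_s = 0.003(c − d')/c = 0.0021 ≥ f_y/E_s = 0.0021, so compression steel does yield.
M_n = (A_s − A'_s) f_y (d − a/2) + A'_s f_y (d − d') = [1755450 × (645 − 70.4) + 485550 × (645 − 55)] × 10⁻⁶ = 1008.68 + 286.47 = 1295.15 kN·m.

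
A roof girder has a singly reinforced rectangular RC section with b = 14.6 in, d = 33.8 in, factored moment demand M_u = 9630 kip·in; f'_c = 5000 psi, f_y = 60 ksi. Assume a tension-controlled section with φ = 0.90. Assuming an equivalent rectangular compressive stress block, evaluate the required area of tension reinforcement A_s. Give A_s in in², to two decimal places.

M_n = M_u/φ = 9630/0.90 = 10700 kip·in.
From M_n = 0.85 f'_c a b (d − a/2):
a = d − √(d² − 2M_n/(0.85 f'_c b)) = 33.8 − √(33.8² − 2 × 10700/(0.85 × 5 × 14.6)) = 5.559 in.
A_s = 0.85 f'_c a b / f_y = 0.85 × 5 × 5.559 × 14.6 / 60 = 5.749 in².

A_s ≈ 5.75 in²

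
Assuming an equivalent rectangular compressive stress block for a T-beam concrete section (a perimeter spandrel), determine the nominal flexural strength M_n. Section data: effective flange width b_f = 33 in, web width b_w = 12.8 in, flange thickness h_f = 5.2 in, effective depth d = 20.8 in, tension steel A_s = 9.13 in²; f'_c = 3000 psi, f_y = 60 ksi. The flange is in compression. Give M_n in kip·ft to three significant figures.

Tension: T = A_s f_y = 9.13 × 60 = 547.8 kips.
Try a within the flange: a = T/(0.85 f'_c b_f) = 547.8/(0.85 × 3 × 33) = 6.510 in.
a = 6.510 > h_f = 5.2 in: the block extends into the web. Split into flange-overhang and web parts.
C_f = 0.85 f'_c (b_f − b_w) h_f = 0.85 × 3 × (33 − 12.8) × 5.2 = 267.9 kips.
Remaining web compression depth: a_w = (T − C_f)/(0.85 f'_c b_w) = (547.8 − 267.9)/(0.85 × 3 × 12.8) = 8.575 in.
M_n = C_f(d − h_f/2) + (T − C_f)(d − a_w/2) = 267.9 × (20.8 − 2.6) + 279.9 × (20.8 − 4.2875) = 4875.8 + 4621.8 = 9497.6 kip·in.
M_n = 9497.6/12 = 791.47 kip·ft.

M_n ≈ 791 kip·ft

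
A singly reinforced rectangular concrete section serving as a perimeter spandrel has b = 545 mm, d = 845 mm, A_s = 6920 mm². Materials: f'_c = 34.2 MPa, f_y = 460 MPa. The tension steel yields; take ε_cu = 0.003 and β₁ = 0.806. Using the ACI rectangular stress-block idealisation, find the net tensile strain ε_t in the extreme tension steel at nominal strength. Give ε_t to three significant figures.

a = A_s f_y/(0.85 f'_c b) = 200.92 mm.
β₁ = 0.806, so c = a/β₁ = 200.92/0.806 = 249.28 mm.
From the linear strain diagram with ε_cu = 0.003: ε_t = 0.003 (d − c)/c = 0.003 × (845 − 249.28)/249.28 = 0.00717.
Since ε_t ≥ 0.005, the section is tension-controlled.

ε_t ≈ 0.00717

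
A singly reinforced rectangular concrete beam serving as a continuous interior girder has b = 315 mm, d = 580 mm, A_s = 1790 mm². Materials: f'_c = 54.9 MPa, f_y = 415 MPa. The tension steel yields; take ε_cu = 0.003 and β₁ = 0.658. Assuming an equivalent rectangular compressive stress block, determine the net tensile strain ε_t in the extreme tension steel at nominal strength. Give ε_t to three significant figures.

ε_t ≈ 0.0197

a = A_s f_y/(0.85 f'_c b) = 50.54 mm.
β₁ = 0.658, so c = a/β₁ = 50.54/0.658 = 76.81 mm.
From the linear strain diagram with ε_cu = 0.003: ε_t = 0.003 (d − c)/c = 0.003 × (580 − 76.81)/76.81 = 0.0197.
Since ε_t ≥ 0.005, the section is tension-controlled.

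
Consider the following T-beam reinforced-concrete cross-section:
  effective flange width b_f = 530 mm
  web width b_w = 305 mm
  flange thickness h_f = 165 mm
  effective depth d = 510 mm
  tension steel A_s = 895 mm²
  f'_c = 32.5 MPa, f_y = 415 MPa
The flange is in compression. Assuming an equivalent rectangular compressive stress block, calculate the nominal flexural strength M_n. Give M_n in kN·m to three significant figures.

M_n ≈ 185 kN·m

Tension: T = A_s f_y = 895 × 415 = 371425 N.
Try a within the flange: a = T/(0.85 f'_c b_f) = 371425/(0.85 × 32.5 × 530) = 25.37 mm.
Since a = 25.37 ≤ h_f = 165 mm, the stress block lies entirely in the flange; analyse as a rectangular beam of width b_f.
M_n = T(d − a/2) = 371425 × (510 − 12.685) = 184.72 × 10⁶ N·mm.
M_n = 184.72 kN·m.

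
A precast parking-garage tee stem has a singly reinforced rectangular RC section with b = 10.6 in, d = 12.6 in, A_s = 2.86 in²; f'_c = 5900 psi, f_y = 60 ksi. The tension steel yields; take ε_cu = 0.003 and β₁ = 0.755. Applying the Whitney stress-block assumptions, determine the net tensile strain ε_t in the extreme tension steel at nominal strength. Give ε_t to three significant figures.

a = A_s f_y/(0.85 f'_c b) = 3.228 in.
β₁ = 0.755, so c = a/β₁ = 3.228/0.755 = 4.275 in.
From the linear strain diagram with ε_cu = 0.003: ε_t = 0.003 (d − c)/c = 0.003 × (12.6 − 4.275)/4.275 = 0.00584.
Since ε_t ≥ 0.005, the section is tension-controlled.

ε_t ≈ 0.00584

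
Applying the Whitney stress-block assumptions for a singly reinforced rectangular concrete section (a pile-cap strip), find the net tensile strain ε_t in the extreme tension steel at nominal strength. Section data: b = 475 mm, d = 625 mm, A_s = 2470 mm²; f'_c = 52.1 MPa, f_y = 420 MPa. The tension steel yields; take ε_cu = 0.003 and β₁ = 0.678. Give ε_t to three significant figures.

a = A_s f_y/(0.85 f'_c b) = 49.32 mm.
β₁ = 0.678, so c = a/β₁ = 49.32/0.678 = 72.74 mm.
From the linear strain diagram with ε_cu = 0.003: ε_t = 0.003 (d − c)/c = 0.003 × (625 − 72.74)/72.74 = 0.0228.
Since ε_t ≥ 0.005, the section is tension-controlled.

ε_t ≈ 0.0228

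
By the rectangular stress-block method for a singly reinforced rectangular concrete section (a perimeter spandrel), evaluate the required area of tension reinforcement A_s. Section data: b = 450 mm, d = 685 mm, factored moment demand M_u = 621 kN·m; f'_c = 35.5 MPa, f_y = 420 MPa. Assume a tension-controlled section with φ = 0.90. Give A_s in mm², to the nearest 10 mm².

M_n = M_u/φ = 621/0.90 = 690 kN·m.
With M_n = 0.85 f'_c a b (d − a/2), solve the quadratic for a:
a = d − √(d² − 2M_n/(0.85 f'_c b)) = 685 − √(685² − 2 × 690×10⁶/(0.85 × 35.5 × 450)) = 78.70 mm.
A_s = 0.85 f'_c a b / f_y = 0.85 × 35.5 × 78.70 × 450 / 420 = 2544.4 mm².

A_s ≈ 2540 mm²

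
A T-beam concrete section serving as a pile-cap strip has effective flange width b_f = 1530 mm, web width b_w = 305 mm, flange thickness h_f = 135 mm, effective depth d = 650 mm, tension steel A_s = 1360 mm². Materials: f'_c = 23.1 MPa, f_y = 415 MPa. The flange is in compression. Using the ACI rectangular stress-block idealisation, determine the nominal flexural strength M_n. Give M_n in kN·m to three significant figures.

M_n ≈ 362 kN·m

Tension: T = A_s f_y = 1360 × 415 = 564400 N.
Try a within the flange: a = T/(0.85 f'_c b_f) = 564400/(0.85 × 23.1 × 1530) = 18.79 mm.
Since a = 18.79 ≤ h_f = 135 mm, the stress block lies entirely in the flange; analyse as a rectangular beam of width b_f.
M_n = T(d − a/2) = 564400 × (650 − 9.395) = 361.56 × 10⁶ N·mm.
M_n = 361.56 kN·m.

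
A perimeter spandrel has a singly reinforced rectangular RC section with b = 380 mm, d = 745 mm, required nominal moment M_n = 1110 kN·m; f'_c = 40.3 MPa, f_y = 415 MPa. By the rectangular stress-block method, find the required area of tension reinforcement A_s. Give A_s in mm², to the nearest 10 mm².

A_s ≈ 3920 mm²

With M_n = 0.85 f'_c a b (d − a/2), solve the quadratic for a:
a = d − √(d² − 2M_n/(0.85 f'_c b)) = 745 − √(745² − 2 × 1110×10⁶/(0.85 × 40.3 × 380)) = 124.94 mm.
A_s = 0.85 f'_c a b / f_y = 0.85 × 40.3 × 124.94 × 380 / 415 = 3918.9 mm².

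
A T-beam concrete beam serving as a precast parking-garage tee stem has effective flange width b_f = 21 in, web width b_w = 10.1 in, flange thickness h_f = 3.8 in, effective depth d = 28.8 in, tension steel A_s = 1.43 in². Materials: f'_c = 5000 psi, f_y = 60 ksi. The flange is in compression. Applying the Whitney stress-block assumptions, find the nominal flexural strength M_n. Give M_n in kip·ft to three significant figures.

Tension: T = A_s f_y = 1.43 × 60 = 85.8 kips.
Try a within the flange: a = T/(0.85 f'_c b_f) = 85.8/(0.85 × 5 × 21) = 0.961 in.
Since a = 0.961 ≤ h_f = 3.8 in, the stress block lies entirely in the flange; analyse as a rectangular beam of width b_f.
M_n = T(d − a/2) = 85.8 × (28.8 − 0.4805) = 2429.8 kip·in.
M_n = 2429.8/12 = 202.48 kip·ft.

M_n ≈ 202 kip·ft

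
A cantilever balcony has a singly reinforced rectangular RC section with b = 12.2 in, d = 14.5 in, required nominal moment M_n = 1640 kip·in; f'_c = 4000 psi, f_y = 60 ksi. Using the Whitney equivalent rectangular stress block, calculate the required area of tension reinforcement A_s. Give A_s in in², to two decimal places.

From M_n = 0.85 f'_c a b (d − a/2):
a = d − √(d² − 2M_n/(0.85 f'_c b)) = 14.5 − √(14.5² − 2 × 1640/(0.85 × 4 × 12.2)) = 3.047 in.
A_s = 0.85 f'_c a b / f_y = 0.85 × 4 × 3.047 × 12.2 / 60 = 2.106 in².

A_s ≈ 2.11 in²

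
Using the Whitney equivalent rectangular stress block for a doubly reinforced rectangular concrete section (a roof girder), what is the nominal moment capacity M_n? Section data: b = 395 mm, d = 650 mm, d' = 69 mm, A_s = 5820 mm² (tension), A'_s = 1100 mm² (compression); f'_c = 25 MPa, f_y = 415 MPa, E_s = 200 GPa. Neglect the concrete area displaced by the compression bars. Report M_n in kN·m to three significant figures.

M_n ≈ 1310 kN·m

Assume both tension and compression steel yield.
Net tension couple steel: A_s − A'_s = 4720 mm².
a = (A_s − A'_s) f_y / (0.85 f'_c b) = 1958800/(0.85 × 25 × 395) = 233.36 mm.
c = a/β₁ = 233.36/0.85 = 274.54 mm; ε'_s = 0.003(c − d')/c = 0.0022 ≥ f_y/E_s = 0.0021, so compression steel does yield.
M_n = (A_s − A'_s) f_y (d − a/2) + A'_s f_y (d − d') = [1958800 × (650 − 116.68) + 456500 × (650 − 69)] × 10⁻⁶ = 1044.67 + 265.23 = 1309.90 kN·m.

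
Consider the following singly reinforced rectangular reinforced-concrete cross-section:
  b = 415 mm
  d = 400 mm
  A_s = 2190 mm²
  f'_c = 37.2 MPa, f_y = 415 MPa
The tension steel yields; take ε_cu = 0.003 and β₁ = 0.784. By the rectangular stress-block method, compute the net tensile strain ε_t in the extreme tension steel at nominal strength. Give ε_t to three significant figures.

a = A_s f_y/(0.85 f'_c b) = 69.26 mm.
β₁ = 0.784, so c = a/β₁ = 69.26/0.784 = 88.34 mm.
From the linear strain diagram with ε_cu = 0.003: ε_t = 0.003 (d − c)/c = 0.003 × (400 − 88.34)/88.34 = 0.0106.
Since ε_t ≥ 0.005, the section is tension-controlled.

ε_t ≈ 0.0106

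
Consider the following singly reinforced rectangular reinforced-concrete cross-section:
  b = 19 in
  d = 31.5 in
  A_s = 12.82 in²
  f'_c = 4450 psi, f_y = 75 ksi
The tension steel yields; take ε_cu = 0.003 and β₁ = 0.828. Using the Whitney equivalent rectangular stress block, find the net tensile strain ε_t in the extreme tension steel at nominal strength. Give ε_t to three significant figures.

ε_t ≈ 0.00285

a = A_s f_y/(0.85 f'_c b) = 13.379 in.
β₁ = 0.828, so c = a/β₁ = 13.379/0.828 = 16.158 in.
From the linear strain diagram with ε_cu = 0.003: ε_t = 0.003 (d − c)/c = 0.003 × (31.5 − 16.158)/16.158 = 0.00285.
ε_t < 0.004 — the section is over-reinforced for flexure under ACI limits.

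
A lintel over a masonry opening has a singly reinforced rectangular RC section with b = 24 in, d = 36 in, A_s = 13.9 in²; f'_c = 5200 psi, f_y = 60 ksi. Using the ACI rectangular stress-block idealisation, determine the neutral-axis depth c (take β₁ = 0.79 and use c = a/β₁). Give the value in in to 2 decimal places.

c ≈ 9.95 in

T = A_s f_y = 13.9 × 60 = 834 kips.
a = T/(0.85 f'_c b) = 834/(0.85 × 5.2 × 24) = 7.8620 in.
With β₁ = 0.79, c = a/β₁ = 7.8620/0.79 = 9.95 in.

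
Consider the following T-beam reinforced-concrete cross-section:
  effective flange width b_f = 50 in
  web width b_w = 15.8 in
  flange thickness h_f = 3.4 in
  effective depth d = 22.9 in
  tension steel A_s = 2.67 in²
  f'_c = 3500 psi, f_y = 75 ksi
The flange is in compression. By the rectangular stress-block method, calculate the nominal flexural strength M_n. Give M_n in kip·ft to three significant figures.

M_n ≈ 371 kip·ft

Tension: T = A_s f_y = 2.67 × 75 = 200.25 kips.
Try a within the flange: a = T/(0.85 f'_c b_f) = 200.25/(0.85 × 3.5 × 50) = 1.346 in.
Since a = 1.346 ≤ h_f = 3.4 in, the stress block lies entirely in the flange; analyse as a rectangular beam of width b_f.
M_n = T(d − a/2) = 200.25 × (22.9 − 0.673) = 4451.0 kip·in.
M_n = 4451.0/12 = 370.92 kip·ft.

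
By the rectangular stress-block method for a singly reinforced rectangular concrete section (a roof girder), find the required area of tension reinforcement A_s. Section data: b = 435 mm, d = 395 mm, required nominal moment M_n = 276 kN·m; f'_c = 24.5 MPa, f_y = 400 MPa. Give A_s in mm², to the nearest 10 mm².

A_s ≈ 1960 mm²

With M_n = 0.85 f'_c a b (d − a/2), solve the quadratic for a:
a = d − √(d² − 2M_n/(0.85 f'_c b)) = 395 − √(395² − 2 × 276×10⁶/(0.85 × 24.5 × 435)) = 86.63 mm.
A_s = 0.85 f'_c a b / f_y = 0.85 × 24.5 × 86.63 × 435 / 400 = 1961.9 mm².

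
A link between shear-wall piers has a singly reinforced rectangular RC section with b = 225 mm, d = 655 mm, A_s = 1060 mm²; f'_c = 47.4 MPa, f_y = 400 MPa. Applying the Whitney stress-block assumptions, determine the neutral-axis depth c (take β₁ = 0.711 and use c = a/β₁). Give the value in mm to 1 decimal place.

c ≈ 65.8 mm

T = A_s f_y = 1060 × 400 = 424000 N = 424 kN.
Setting C = 0.85 f'_c a b equal to T: a = 424000/(0.85 × 47.4 × 225) = 46.772 mm.
With β₁ = 0.711, c = a/β₁ = 46.772/0.711 = 65.8 mm.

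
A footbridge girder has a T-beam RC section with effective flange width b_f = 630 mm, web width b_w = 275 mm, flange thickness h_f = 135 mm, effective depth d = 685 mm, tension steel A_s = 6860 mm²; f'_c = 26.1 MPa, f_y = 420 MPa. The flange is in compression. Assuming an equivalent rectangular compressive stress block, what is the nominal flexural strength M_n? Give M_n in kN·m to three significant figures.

M_n ≈ 1630 kN·m

Tension: T = A_s f_y = 6860 × 420 = 2881200 N.
Try a within the flange: a = T/(0.85 f'_c b_f) = 2881200/(0.85 × 26.1 × 630) = 206.15 mm.
a = 206.15 > h_f = 135 mm: the block extends into the web. Split into flange-overhang and web parts.
C_f = 0.85 f'_c (b_f − b_w) h_f = 0.85 × 26.1 × (630 − 275) × 135 = 1063216 N.
Remaining web compression depth: a_w = (T − C_f)/(0.85 f'_c b_w) = (2881200 − 1063216)/(0.85 × 26.1 × 275) = 297.99 mm.
M_n = C_f(d − h_f/2) + (T − C_f)(d − a_w/2) = 1063216 × (685 − 67.5) + 1817984 × (685 − 148.995) = 656.54 + 974.45 = 1630.99 × 10⁶ N·mm.
M_n = 1630.99 kN·m.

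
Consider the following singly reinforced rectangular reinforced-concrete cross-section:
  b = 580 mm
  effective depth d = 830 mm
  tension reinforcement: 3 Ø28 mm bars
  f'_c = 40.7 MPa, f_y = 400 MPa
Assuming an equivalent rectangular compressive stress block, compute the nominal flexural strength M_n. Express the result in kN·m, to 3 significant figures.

M_n ≈ 600 kN·m

A_s = 3 × 616 = 1848 mm².
T = A_s f_y = 1848 × 400 = 739200 N = 739.2 kN.
From C = T: a = T/(0.85 f'_c b) = 739200/(0.85 × 40.7 × 580) = 36.84 mm.
M_n = T(d − a/2) = 739.2 kN × (830 − 18.42) mm = 599.92 kN·m.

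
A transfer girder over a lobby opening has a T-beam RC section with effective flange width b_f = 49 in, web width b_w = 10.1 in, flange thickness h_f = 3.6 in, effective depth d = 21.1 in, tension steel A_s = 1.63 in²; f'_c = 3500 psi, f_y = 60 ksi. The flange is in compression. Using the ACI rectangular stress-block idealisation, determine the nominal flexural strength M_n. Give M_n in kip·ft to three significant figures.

Tension: T = A_s f_y = 1.63 × 60 = 97.8 kips.
Try a within the flange: a = T/(0.85 f'_c b_f) = 97.8/(0.85 × 3.5 × 49) = 0.671 in.
Since a = 0.671 ≤ h_f = 3.6 in, the stress block lies entirely in the flange; analyse as a rectangular beam of width b_f.
M_n = T(d − a/2) = 97.8 × (21.1 − 0.3355) = 2030.8 kip·in.
M_n = 2030.8/12 = 169.23 kip·ft.

M_n ≈ 169 kip·ft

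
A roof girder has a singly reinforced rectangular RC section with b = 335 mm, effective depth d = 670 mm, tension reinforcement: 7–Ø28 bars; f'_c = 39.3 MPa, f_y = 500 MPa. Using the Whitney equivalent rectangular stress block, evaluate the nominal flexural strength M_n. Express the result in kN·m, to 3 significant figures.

M_n ≈ 1240 kN·m

A_s = 7 × 616 = 4312 mm².
T = A_s f_y = 4312 × 500 = 2156000 N = 2156 kN.
From C = T: a = T/(0.85 f'_c b) = 2156000/(0.85 × 39.3 × 335) = 192.66 mm.
M_n = T(d − a/2) = 2156 kN × (670 − 96.33) mm = 1236.83 kN·m.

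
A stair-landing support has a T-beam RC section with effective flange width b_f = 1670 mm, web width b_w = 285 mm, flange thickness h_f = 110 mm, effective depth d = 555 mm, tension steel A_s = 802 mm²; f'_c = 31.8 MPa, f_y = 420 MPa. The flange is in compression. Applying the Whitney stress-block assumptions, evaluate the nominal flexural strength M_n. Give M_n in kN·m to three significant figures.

Tension: T = A_s f_y = 802 × 420 = 336840 N.
Try a within the flange: a = T/(0.85 f'_c b_f) = 336840/(0.85 × 31.8 × 1670) = 7.46 mm.
Since a = 7.46 ≤ h_f = 110 mm, the stress block lies entirely in the flange; analyse as a rectangular beam of width b_f.
M_n = T(d − a/2) = 336840 × (555 − 3.73) = 185.69 × 10⁶ N·mm.
M_n = 185.69 kN·m.

M_n ≈ 186 kN·m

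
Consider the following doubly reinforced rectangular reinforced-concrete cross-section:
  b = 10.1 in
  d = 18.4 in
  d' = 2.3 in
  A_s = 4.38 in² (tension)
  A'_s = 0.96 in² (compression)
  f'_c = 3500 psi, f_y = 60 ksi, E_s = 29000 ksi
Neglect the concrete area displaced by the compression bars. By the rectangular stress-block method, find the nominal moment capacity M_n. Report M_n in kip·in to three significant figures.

Assume both steels yield.
a = (A_s − A'_s) f_y/(0.85 f'_c b) = (4.38 − 0.96) × 60/(0.85 × 3.5 × 10.1) = 6.829 in.
c = a/β₁ = 6.829/0.85 = 8.034 in; ε'_s = 0.003(c − d')/c = 0.0021 ≥ ε_y = 0.0021, so the compression steel yields.
M_n = (A_s − A'_s) f_y (d − a/2) + A'_s f_y (d − d') = 205.2 × (18.4 − 3.4145) + 57.6 × (18.4 − 2.3) = 3075.0 + 927.4 = 4002.4 kip·in.

M_n ≈ 4000 kip·in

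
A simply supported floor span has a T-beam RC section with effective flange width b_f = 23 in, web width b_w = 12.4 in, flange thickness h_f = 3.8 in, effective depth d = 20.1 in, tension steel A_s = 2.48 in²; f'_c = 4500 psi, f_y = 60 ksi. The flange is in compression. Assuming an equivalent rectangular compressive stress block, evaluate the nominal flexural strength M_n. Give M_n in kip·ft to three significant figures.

M_n ≈ 239 kip·ft

Tension: T = A_s f_y = 2.48 × 60 = 148.8 kips.
Try a within the flange: a = T/(0.85 f'_c b_f) = 148.8/(0.85 × 4.5 × 23) = 1.691 in.
Since a = 1.691 ≤ h_f = 3.8 in, the stress block lies entirely in the flange; analyse as a rectangular beam of width b_f.
M_n = T(d − a/2) = 148.8 × (20.1 − 0.8455) = 2865.1 kip·in.
M_n = 2865.1/12 = 238.76 kip·ft.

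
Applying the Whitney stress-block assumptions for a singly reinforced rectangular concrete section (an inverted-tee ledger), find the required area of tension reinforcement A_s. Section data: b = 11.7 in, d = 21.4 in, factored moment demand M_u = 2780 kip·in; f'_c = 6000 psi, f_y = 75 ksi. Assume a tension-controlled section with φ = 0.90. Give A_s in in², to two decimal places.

A_s ≈ 2.05 in²

M_n = M_u/φ = 2780/0.90 = 3088.89 kip·in.
From M_n = 0.85 f'_c a b (d − a/2):
a = d − √(d² − 2M_n/(0.85 f'_c b)) = 21.4 − √(21.4² − 2 × 3088.89/(0.85 × 6 × 11.7)) = 2.574 in.
A_s = 0.85 f'_c a b / f_y = 0.85 × 6 × 2.574 × 11.7 / 75 = 2.048 in².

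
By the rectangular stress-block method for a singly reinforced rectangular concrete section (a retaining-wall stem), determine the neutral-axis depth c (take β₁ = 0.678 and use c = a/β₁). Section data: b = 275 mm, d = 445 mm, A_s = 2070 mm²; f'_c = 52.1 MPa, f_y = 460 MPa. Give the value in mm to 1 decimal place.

c ≈ 115.3 mm

T = A_s f_y = 2070 × 460 = 952200 N = 952.2 kN.
Setting C = 0.85 f'_c a b equal to T: a = 952200/(0.85 × 52.1 × 275) = 78.188 mm.
With β₁ = 0.678, c = a/β₁ = 78.188/0.678 = 115.3 mm.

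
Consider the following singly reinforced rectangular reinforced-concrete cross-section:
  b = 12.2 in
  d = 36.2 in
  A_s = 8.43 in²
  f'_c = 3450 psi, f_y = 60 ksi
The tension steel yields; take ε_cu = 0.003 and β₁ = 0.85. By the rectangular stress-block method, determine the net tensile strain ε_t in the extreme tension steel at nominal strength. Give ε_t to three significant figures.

ε_t ≈ 0.00353

a = A_s f_y/(0.85 f'_c b) = 14.138 in.
β₁ = 0.85, so c = a/β₁ = 14.138/0.85 = 16.633 in.
From the linear strain diagram with ε_cu = 0.003: ε_t = 0.003 (d − c)/c = 0.003 × (36.2 − 16.633)/16.633 = 0.00353.
ε_t < 0.004 — the section is over-reinforced for flexure under ACI limits.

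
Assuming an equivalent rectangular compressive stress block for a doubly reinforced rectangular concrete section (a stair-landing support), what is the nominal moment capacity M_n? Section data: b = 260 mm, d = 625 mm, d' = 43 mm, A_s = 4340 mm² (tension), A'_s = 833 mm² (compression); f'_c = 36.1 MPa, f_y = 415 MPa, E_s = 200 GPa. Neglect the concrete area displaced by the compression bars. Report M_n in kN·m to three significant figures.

Assume both tension and compression steel yield.
Net tension couple steel: A_s − A'_s = 3507 mm².
a = (A_s − A'_s) f_y / (0.85 f'_c b) = 1455405/(0.85 × 36.1 × 260) = 182.43 mm.
c = a/β₁ = 182.43/0.792 = 230.34 mm; ε'_s = 0.003(c − d')/c = 0.0024 ≥ f_y/E_s = 0.0021, so compression steel does yield.
M_n = (A_s − A'_s) f_y (d − a/2) + A'_s f_y (d − d') = [1455405 × (625 − 91.215) + 345695 × (625 − 43)] × 10⁻⁶ = 776.87 + 201.19 = 978.06 kN·m.

M_n ≈ 978 kN·m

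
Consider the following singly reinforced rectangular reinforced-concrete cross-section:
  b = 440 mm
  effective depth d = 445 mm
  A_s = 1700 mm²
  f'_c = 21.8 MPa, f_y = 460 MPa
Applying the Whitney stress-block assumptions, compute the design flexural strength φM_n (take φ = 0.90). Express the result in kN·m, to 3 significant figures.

φM_n ≈ 279 kN·m

T = A_s f_y = 1700 × 460 = 782000 N = 782 kN.
From C = T: a = T/(0.85 f'_c b) = 782000/(0.85 × 21.8 × 440) = 95.91 mm.
M_n = T(d − a/2) = 782 kN × (445 − 47.955) mm = 310.49 kN·m.
φM_n = 0.90 × 310.49 = 279.44 kN·m.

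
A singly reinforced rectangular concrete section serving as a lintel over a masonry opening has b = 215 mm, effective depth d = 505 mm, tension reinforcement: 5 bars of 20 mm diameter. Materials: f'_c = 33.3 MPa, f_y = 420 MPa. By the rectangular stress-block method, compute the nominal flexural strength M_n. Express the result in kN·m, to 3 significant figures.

M_n ≈ 297 kN·m

A_s = 5 × 314 = 1570 mm².
T = A_s f_y = 1570 × 420 = 659400 N = 659.4 kN.
From C = T: a = T/(0.85 f'_c b) = 659400/(0.85 × 33.3 × 215) = 108.35 mm.
M_n = T(d − a/2) = 659.4 kN × (505 − 54.175) mm = 297.27 kN·m.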